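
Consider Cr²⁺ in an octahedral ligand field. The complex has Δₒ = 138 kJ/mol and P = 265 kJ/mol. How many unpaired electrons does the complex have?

4

Group 6 minus oxidation state +2 gives a d⁴ configuration for Cr²⁺.
Δₒ < P, so pairing is avoided: the ground state is high-spin.
That gives t₂g³ eg¹.
Unpaired electrons: 4.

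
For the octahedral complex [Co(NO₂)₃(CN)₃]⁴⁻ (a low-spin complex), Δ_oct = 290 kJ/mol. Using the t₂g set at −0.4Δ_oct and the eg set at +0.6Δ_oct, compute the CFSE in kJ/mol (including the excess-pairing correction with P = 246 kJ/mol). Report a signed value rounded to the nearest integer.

-276

Ligand charges: 3×(-1) from NO₂⁻ and 3×(-1) from CN⁻ sum to -6; with overall charge -4, Co is +2.
Group 9 minus oxidation state +2 gives a d⁷ configuration for Co²⁺.
The d⁷ electrons fill as t₂g⁶ eg¹.
The orbital stabilization is -1.8Δ_oct = -1.8 × 290 = -522 kJ/mol.
Pairing penalty: 3 pairs vs 2 in the high-spin reference → 1 extra × P = 246 kJ/mol.
Net CFSE = -522 + 246 = -276 kJ/mol.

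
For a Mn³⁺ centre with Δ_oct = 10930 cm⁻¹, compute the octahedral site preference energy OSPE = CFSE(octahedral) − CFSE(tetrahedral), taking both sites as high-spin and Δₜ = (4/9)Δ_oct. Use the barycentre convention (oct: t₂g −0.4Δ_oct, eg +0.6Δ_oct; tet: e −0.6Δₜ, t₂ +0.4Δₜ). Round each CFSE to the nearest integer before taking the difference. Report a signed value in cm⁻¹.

Group 7 minus oxidation state +3 gives a d⁴ configuration for Mn³⁺.
In an octahedral site d⁴ (HS) is t2g^3 e_g^1, giving CFSE(oct) = -0.6Δ_oct = -6558 cm⁻¹.
Tetrahedral: e^2 t2^2, CFSE = 2(−0.6) + 2(+0.4) = -0.4Δₜ = -0.4 × (4/9) × 10930 = -1943 cm⁻¹.
Subtracting, OSPE = -6558 − (-1943) = -4615 cm⁻¹.

-4615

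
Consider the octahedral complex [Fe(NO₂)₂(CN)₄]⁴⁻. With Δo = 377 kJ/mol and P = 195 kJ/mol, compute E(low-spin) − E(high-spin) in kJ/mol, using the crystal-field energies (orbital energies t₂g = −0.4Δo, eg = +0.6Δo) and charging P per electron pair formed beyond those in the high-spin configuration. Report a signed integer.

Ligand charges: 2×(-1) from NO₂⁻ and 4×(-1) from CN⁻ sum to -6; with overall charge -4, Fe is +2.
Fe sits in group 8; removing 2 electrons leaves Fe²⁺ with 8 − 2 = 6 d electrons.
High-spin d⁶ fills as t₂g⁴ eg² with CFSE 4(−0.4) + 2(+0.6) = -0.4Δo = -151 kJ/mol.
For low-spin the configuration is t₂g⁶ eg⁰: orbital energy -2.4 × 377 = -905 kJ/mol, and 2 additional pairs relative to high-spin add 390 kJ/mol, giving -515 kJ/mol.
Thus E(LS) − E(HS) = -364 kJ/mol.

-364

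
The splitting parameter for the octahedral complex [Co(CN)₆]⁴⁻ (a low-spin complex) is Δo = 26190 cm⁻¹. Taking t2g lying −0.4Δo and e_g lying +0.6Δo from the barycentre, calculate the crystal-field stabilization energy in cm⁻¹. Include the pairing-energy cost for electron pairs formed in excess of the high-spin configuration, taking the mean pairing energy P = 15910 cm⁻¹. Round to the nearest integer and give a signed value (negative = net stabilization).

-31232

Each CN⁻ contributes -1; 6 × (-1) = -6. With overall charge -4, Co is in the +2 oxidation state.
Co²⁺: group 9, so d-count = 9 − 2 = 7.
The d⁷ electrons fill as t2g^6 e_g^1.
CFSE(orbital) = 6×(-0.4Δo) + 1×(0.6Δo) = -1.8Δo; with Δo = 26190 cm⁻¹ that is -47142 cm⁻¹.
Pairing penalty: 3 pairs vs 2 in the high-spin reference → 1 extra × P = 15910 cm⁻¹.
Net CFSE = -47142 + 15910 = -31232 cm⁻¹.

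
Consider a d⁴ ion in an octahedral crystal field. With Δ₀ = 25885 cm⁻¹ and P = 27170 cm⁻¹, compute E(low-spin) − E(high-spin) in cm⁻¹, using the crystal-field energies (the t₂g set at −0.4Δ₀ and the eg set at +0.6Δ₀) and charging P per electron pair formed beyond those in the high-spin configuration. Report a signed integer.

1285

High-spin d⁴ fills as t₂g³ eg¹ with CFSE 3(−0.4) + 1(+0.6) = -0.6Δ₀ = -15531 cm⁻¹.
Low-spin t₂g⁴ eg⁰ gives -1.6Δ₀ = -41416 cm⁻¹, but forming 1 extra pair costs 1P = 27170 cm⁻¹, so E(LS) = -41416 + 27170 = -14246 cm⁻¹.
Thus E(LS) − E(HS) = 1285 cm⁻¹.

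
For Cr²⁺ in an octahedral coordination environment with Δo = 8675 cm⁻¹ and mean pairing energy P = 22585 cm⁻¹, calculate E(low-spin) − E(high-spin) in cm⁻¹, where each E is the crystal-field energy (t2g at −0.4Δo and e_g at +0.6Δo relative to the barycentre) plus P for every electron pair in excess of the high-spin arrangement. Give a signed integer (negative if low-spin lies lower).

13910

Cr is in group 6, so Cr²⁺ is d⁴ (6 − 2 = 4).
In the high-spin limit (t2g^3 e_g^1) the orbital term is -0.6Δo = -5205 cm⁻¹, with no excess pairing.
Low-spin: t2g^4 e_g^0, orbital CFSE = -1.6Δo = -13880 cm⁻¹; plus 1 excess pair × P = +22585 cm⁻¹; total 8705 cm⁻¹.
E(LS) − E(HS) = 8705 − (-5205) = 13910 cm⁻¹.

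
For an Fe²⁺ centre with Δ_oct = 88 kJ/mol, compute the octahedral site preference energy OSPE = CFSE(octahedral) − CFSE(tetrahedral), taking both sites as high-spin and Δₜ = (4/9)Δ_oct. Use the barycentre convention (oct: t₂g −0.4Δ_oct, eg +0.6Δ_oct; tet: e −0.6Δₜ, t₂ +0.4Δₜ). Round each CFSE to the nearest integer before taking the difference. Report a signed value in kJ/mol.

-12

Fe sits in group 8; removing 2 electrons leaves Fe²⁺ with 8 − 2 = 6 d electrons.
Octahedral high-spin t2g^4 e_g^2: CFSE = -0.4 × 88 = -35 kJ/mol.
Tetrahedral e^3 t2^3 gives -0.6Δₜ = -0.6 × (4/9) × 88 = -23 kJ/mol.
OSPE = CFSE(oct) − CFSE(tet) = -35 − (-23) = -12 kJ/mol.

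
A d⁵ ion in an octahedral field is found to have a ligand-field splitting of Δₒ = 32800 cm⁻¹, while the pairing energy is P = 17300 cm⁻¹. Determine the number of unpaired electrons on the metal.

Since Δₒ = 32800 cm⁻¹ > P = 17300 cm⁻¹, the complex adopts the low-spin configuration.
Configuration: t2g^5 e_g^0.
Unpaired electrons: 1.

1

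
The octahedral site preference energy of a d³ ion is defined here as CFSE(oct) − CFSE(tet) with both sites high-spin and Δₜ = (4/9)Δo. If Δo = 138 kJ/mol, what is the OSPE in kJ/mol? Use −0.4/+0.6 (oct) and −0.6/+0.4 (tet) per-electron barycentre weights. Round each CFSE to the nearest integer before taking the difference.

In an octahedral site d³ (HS) is t₂g³ eg⁰, giving CFSE(oct) = -1.2Δo = -166 kJ/mol.
Tetrahedral e² t₂¹ gives -0.8Δₜ = -0.8 × (4/9) × 138 = -49 kJ/mol.
OSPE = -166 − (-49) = -117 kJ/mol.

-117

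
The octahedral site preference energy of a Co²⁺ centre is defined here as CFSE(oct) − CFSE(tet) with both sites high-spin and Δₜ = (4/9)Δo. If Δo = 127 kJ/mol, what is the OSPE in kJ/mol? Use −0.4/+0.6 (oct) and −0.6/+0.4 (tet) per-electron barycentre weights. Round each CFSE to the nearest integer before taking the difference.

Group 9 minus oxidation state +2 gives a d⁷ configuration for Co²⁺.
Octahedral (high-spin): t₂g⁵ eg², CFSE = 5(−0.4) + 2(+0.6) = -0.8Δo = -0.8 × 127 = -102 kJ/mol.
Tetrahedral e⁴ t₂³ gives -1.2Δₜ = -1.2 × (4/9) × 127 = -68 kJ/mol.
Subtracting, OSPE = -102 − (-68) = -34 kJ/mol.

-34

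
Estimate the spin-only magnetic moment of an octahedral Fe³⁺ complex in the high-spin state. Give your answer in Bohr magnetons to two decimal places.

5.92 Bohr magnetons

Fe is in group 8, so Fe³⁺ is d⁵ (8 − 3 = 5).
Configuration: t₂g³ eg² → 5 unpaired electrons.
μ(spin-only) = √[5(5+2)] = √35 ≈ 5.92 Bohr magnetons.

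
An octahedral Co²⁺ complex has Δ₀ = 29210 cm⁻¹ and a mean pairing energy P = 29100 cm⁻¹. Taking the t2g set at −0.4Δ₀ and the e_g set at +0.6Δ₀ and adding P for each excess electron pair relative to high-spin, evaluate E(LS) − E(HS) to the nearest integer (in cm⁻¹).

-110

Co sits in group 9; removing 2 electrons leaves Co²⁺ with 9 − 2 = 7 d electrons.
High-spin d⁷ fills as t2g^5 e_g^2 with CFSE 5(−0.4) + 2(+0.6) = -0.8Δ₀ = -23368 cm⁻¹.
Low-spin t2g^6 e_g^1 gives -1.8Δ₀ = -52578 cm⁻¹, but forming 1 extra pair costs 1P = 29100 cm⁻¹, so E(LS) = -52578 + 29100 = -23478 cm⁻¹.
The difference is -23478 − (-23368) = -110 cm⁻¹, so low-spin lies lower.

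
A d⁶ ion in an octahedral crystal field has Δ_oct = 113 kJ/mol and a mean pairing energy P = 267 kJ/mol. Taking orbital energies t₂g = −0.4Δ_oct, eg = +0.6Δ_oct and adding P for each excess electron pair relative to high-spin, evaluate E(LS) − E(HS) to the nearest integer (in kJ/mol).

308

High-spin d⁶ fills as t₂g⁴ eg² with CFSE 4(−0.4) + 2(+0.6) = -0.4Δ_oct = -45 kJ/mol.
Low-spin: t₂g⁶ eg⁰, orbital CFSE = -2.4Δ_oct = -271 kJ/mol; plus 2 excess pairs × P = +534 kJ/mol; total 263 kJ/mol.
Thus E(LS) − E(HS) = 308 kJ/mol.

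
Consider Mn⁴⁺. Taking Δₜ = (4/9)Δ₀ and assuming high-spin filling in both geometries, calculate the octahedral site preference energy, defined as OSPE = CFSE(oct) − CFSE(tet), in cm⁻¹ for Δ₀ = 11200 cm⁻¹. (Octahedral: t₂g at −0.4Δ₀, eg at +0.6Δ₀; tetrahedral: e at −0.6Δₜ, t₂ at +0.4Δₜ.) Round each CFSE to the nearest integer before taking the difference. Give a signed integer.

Mn⁴⁺: group 7, so d-count = 7 − 4 = 3.
In an octahedral site d³ (HS) is t₂g³ eg⁰, giving CFSE(oct) = -1.2Δ₀ = -13440 cm⁻¹.
Tetrahedral: e² t₂¹, CFSE = 2(−0.6) + 1(+0.4) = -0.8Δₜ = -0.8 × (4/9) × 11200 = -3982 cm⁻¹.
OSPE = CFSE(oct) − CFSE(tet) = -13440 − (-3982) = -9458 cm⁻¹.

-9458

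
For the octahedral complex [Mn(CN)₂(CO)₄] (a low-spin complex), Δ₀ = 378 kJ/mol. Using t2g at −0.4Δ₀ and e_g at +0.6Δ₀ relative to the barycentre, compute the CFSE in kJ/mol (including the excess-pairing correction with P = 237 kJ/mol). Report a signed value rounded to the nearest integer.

-282

Ligand charges: 2×(-1) from CN⁻ and 4×(+0) from CO sum to -2; with overall charge +0, Mn is +2.
Mn²⁺: group 7, so d-count = 7 − 2 = 5.
The d⁵ electrons fill as t2g^5 e_g^0.
CFSE(orbital) = 5×(-0.4Δ₀) + 0×(0.6Δ₀) = -2.0Δ₀; with Δ₀ = 378 kJ/mol that is -756 kJ/mol.
Pairing penalty: 2 pairs vs 0 in the high-spin reference → 2 extra × P = 474 kJ/mol.
Net CFSE = -756 + 474 = -282 kJ/mol.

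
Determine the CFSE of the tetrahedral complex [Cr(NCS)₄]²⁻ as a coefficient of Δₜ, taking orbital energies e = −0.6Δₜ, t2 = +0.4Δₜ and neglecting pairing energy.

Each NCS⁻ contributes -1; 4 × (-1) = -4. With overall charge -2, Cr is in the +2 oxidation state.
Cr²⁺: group 6, so d-count = 6 − 2 = 4.
With tetrahedral geometry the complex is necessarily high-spin.
Configuration: e^2 t2^2.
CFSE = 2(-0.6Δₜ) + 2(0.4Δₜ) = -1.2Δₜ + 0.8Δₜ = -0.4Δₜ.

-0.4 Δₜ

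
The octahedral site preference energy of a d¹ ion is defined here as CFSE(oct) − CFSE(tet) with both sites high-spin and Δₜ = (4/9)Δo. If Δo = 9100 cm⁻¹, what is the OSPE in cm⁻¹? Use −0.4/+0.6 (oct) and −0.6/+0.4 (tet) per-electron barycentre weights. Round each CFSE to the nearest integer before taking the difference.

Octahedral high-spin t2g^1 e_g^0: CFSE = -0.4 × 9100 = -3640 cm⁻¹.
Tetrahedral: e^1 t2^0, CFSE = 1(−0.6) + 0(+0.4) = -0.6Δₜ = -0.6 × (4/9) × 9100 = -2427 cm⁻¹.
Subtracting, OSPE = -3640 − (-2427) = -1213 cm⁻¹.

-1213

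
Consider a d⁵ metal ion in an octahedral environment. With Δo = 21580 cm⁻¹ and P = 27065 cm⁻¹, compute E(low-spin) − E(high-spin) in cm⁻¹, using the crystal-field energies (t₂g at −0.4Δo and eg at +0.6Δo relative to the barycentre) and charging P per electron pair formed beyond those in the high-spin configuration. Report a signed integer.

10970

High-spin d⁵ fills as t₂g³ eg² with CFSE 3(−0.4) + 2(+0.6) = 0.0Δo = 0 cm⁻¹.
For low-spin the configuration is t₂g⁵ eg⁰: orbital energy -2.0 × 21580 = -43160 cm⁻¹, and 2 additional pairs relative to high-spin add 54130 cm⁻¹, giving 10970 cm⁻¹.
The difference is 10970 − (0) = 10970 cm⁻¹, so high-spin lies lower.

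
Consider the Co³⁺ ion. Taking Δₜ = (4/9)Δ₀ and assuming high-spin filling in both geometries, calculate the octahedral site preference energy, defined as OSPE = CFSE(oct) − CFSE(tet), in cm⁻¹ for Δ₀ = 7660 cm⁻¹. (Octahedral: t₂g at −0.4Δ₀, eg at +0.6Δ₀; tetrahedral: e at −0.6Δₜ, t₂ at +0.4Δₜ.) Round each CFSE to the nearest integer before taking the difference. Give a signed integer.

Co³⁺: group 9, so d-count = 9 − 3 = 6.
In an octahedral site d⁶ (HS) is t₂g⁴ eg², giving CFSE(oct) = -0.4Δ₀ = -3064 cm⁻¹.
Tetrahedral: e³ t₂³, CFSE = 3(−0.6) + 3(+0.4) = -0.6Δₜ = -0.6 × (4/9) × 7660 = -2043 cm⁻¹.
Subtracting, OSPE = -3064 − (-2043) = -1021 cm⁻¹.

-1021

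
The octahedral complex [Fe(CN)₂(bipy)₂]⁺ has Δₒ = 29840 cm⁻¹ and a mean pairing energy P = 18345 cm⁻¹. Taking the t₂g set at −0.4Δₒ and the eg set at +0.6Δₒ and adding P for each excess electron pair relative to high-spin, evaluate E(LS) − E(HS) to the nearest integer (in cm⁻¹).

-22990

Ligand charges: 2×(-1) from CN⁻ and 2×(+0) from bipy sum to -2; with overall charge +1, Fe is +3.
Fe is in group 8, so Fe³⁺ is d⁵ (8 − 3 = 5).
High-spin: t₂g³ eg², CFSE = 0.0Δₒ = 0 cm⁻¹.
For low-spin the configuration is t₂g⁵ eg⁰: orbital energy -2.0 × 29840 = -59680 cm⁻¹, and 2 additional pairs relative to high-spin add 36690 cm⁻¹, giving -22990 cm⁻¹.
The difference is -22990 − (0) = -22990 cm⁻¹, so low-spin lies lower.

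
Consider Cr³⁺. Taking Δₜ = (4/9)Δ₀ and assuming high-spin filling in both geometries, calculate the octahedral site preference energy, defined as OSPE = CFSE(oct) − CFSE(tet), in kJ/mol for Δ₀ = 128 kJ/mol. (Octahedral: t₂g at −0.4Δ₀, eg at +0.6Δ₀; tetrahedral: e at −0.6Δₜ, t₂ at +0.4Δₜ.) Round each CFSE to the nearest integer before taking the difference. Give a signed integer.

-108

Group 6 minus oxidation state +3 gives a d³ configuration for Cr³⁺.
Octahedral (high-spin): t₂g³ eg⁰, CFSE = 3(−0.4) + 0(+0.6) = -1.2Δ₀ = -1.2 × 128 = -154 kJ/mol.
In a tetrahedral site the filling is e² t₂¹: CFSE(tet) = -0.8Δₜ = -0.8 × (4/9)(128) = -46 kJ/mol.
OSPE = -154 − (-46) = -108 kJ/mol.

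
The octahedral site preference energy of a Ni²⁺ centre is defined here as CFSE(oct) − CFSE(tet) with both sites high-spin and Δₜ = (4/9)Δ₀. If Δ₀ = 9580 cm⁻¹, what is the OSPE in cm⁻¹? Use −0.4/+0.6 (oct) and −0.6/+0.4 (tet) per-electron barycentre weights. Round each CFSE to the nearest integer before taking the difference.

-8090

Group 10 minus oxidation state +2 gives a d⁸ configuration for Ni²⁺.
In an octahedral site d⁸ (HS) is t₂g⁶ eg², giving CFSE(oct) = -1.2Δ₀ = -11496 cm⁻¹.
Tetrahedral: e⁴ t₂⁴, CFSE = 4(−0.6) + 4(+0.4) = -0.8Δₜ = -0.8 × (4/9) × 9580 = -3406 cm⁻¹.
Subtracting, OSPE = -11496 − (-3406) = -8090 cm⁻¹.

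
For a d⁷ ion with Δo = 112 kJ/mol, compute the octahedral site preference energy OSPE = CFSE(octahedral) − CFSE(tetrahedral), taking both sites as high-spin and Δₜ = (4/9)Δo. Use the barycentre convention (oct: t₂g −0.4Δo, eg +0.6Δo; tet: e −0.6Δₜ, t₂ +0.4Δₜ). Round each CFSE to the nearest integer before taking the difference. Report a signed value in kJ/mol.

Octahedral high-spin t₂g⁵ eg²: CFSE = -0.8 × 112 = -90 kJ/mol.
Tetrahedral e⁴ t₂³ gives -1.2Δₜ = -1.2 × (4/9) × 112 = -60 kJ/mol.
Subtracting, OSPE = -90 − (-60) = -30 kJ/mol.

-30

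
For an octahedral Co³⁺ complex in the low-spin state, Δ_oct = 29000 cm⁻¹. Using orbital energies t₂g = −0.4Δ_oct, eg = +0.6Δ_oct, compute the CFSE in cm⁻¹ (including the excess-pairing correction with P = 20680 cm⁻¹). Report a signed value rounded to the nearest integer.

Group 9 minus oxidation state +3 gives a d⁶ configuration for Co³⁺.
Electron filling gives t₂g⁶ eg⁰.
Orbital CFSE = 6(-0.4) + 0(0.6) = -2.4Δ_oct = -2.4 × 29000 = -69600 cm⁻¹.
Relative to high-spin t₂g⁴ eg² (1 paired), the low-spin configuration has 2 additional pairs, contributing +2 × 20680 = +41360 cm⁻¹.
Combining: -69600 + 41360 = -28240 cm⁻¹.

-28240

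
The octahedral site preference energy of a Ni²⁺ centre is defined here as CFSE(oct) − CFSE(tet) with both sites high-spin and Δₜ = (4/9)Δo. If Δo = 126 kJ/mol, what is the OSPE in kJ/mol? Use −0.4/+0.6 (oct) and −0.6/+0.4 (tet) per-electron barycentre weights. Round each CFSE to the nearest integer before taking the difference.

-106

Ni sits in group 10; removing 2 electrons leaves Ni²⁺ with 10 − 2 = 8 d electrons.
In an octahedral site d⁸ (HS) is t₂g⁶ eg², giving CFSE(oct) = -1.2Δo = -151 kJ/mol.
Tetrahedral: e⁴ t₂⁴, CFSE = 4(−0.6) + 4(+0.4) = -0.8Δₜ = -0.8 × (4/9) × 126 = -45 kJ/mol.
OSPE = -151 − (-45) = -106 kJ/mol.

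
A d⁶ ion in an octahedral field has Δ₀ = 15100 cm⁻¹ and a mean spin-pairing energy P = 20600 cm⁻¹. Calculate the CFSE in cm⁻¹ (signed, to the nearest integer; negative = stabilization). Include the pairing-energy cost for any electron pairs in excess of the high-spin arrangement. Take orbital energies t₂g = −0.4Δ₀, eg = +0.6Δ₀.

Since Δ₀ = 15100 cm⁻¹ < P = 20600 cm⁻¹, the complex adopts the high-spin configuration.
That gives t₂g⁴ eg².
Orbital CFSE = -0.4Δ₀ = -0.4 × 15100 = -6040 cm⁻¹.
High-spin has no excess pairs, so no pairing correction applies.

-6040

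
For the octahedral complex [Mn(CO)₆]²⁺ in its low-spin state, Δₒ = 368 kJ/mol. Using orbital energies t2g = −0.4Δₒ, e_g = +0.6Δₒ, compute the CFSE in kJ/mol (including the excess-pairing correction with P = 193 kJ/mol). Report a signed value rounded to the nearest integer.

-350

CO is neutral, so the +2 overall charge sits on Mn: oxidation state +2.
Mn is in group 7, so Mn²⁺ is d⁵ (7 − 2 = 5).
The d⁵ electrons fill as t2g^5 e_g^0.
Orbital CFSE = 5(-0.4) + 0(0.6) = -2.0Δₒ = -2.0 × 368 = -736 kJ/mol.
High-spin d⁵ would be t2g^3 e_g^2 with 0 pairs; low-spin has 2, so 2 excess pairs cost +2P = +386 kJ/mol.
Overall CFSE = -736 + 386 = -350 kJ/mol.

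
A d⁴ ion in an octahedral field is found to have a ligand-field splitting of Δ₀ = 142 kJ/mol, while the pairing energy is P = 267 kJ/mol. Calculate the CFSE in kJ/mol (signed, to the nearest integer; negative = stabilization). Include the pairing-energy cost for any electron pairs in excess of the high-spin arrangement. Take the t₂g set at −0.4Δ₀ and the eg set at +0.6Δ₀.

With Δ₀ < P the complex is high-spin.
Filling d⁴ accordingly: t₂g³ eg¹.
Orbital CFSE = -0.6Δ₀ = -0.6 × 142 = -85 kJ/mol.
High-spin has no excess pairs, so no pairing correction applies.

-85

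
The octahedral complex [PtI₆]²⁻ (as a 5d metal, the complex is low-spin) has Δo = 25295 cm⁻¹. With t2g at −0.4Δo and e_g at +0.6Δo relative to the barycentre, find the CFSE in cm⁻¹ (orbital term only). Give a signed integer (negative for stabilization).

-60708

Each I⁻ contributes -1; 6 × (-1) = -6. With overall charge -2, Pt is in the +4 oxidation state.
Pt is in group 10, so Pt⁴⁺ is d⁶ (10 − 4 = 6).
The d⁶ electrons fill as t2g^6 e_g^0.
CFSE(orbital) = 6×(-0.4Δo) + 0×(0.6Δo) = -2.4Δo; with Δo = 25295 cm⁻¹ that is -60708 cm⁻¹.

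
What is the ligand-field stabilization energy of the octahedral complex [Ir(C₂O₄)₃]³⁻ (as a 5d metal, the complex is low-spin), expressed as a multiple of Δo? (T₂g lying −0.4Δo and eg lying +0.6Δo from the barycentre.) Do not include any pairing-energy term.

-2.4 Δo

Each C₂O₄²⁻ contributes -2; 3 × (-2) = -6. With overall charge -3, Ir is in the +3 oxidation state.
Ir³⁺: group 9, so d-count = 9 − 3 = 6.
Configuration: t₂g⁶ eg⁰.
CFSE = 6(-0.4Δo) + 0(0.6Δo) = -2.4Δo + 0.0Δo = -2.4Δo.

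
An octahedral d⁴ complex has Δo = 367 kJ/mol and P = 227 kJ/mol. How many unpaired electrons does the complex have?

2

Since Δo = 367 kJ/mol > P = 227 kJ/mol, the complex adopts the low-spin configuration.
Filling d⁴ accordingly: t2g^4 e_g^0.
Unpaired electrons: 2.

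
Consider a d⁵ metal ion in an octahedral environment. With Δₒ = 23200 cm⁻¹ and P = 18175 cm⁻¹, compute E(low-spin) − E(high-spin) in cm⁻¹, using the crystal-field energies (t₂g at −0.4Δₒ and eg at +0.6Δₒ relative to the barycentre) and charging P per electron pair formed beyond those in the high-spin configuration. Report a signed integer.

In the high-spin limit (t₂g³ eg²) the orbital term is 0.0Δₒ = 0 cm⁻¹, with no excess pairing.
Low-spin t₂g⁵ eg⁰ gives -2.0Δₒ = -46400 cm⁻¹, but forming 2 extra pairs costs 2P = 36350 cm⁻¹, so E(LS) = -46400 + 36350 = -10050 cm⁻¹.
Thus E(LS) − E(HS) = -10050 cm⁻¹.

-10050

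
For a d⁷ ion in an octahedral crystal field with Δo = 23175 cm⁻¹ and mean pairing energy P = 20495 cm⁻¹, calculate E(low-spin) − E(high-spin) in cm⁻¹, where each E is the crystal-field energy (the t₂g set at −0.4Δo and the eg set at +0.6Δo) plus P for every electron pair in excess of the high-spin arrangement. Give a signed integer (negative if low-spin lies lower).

High-spin: t₂g⁵ eg², CFSE = -0.8Δo = -18540 cm⁻¹.
Low-spin: t₂g⁶ eg¹, orbital CFSE = -1.8Δo = -41715 cm⁻¹; plus 1 excess pair × P = +20495 cm⁻¹; total -21220 cm⁻¹.
E(LS) − E(HS) = -21220 − (-18540) = -2680 cm⁻¹.

-2680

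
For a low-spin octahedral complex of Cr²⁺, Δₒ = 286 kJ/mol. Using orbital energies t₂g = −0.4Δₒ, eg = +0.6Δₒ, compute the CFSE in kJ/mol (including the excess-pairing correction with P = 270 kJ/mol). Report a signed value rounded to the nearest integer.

Group 6 minus oxidation state +2 gives a d⁴ configuration for Cr²⁺.
Configuration: t₂g⁴ eg⁰.
CFSE(orbital) = 4×(-0.4Δₒ) + 0×(0.6Δₒ) = -1.6Δₒ; with Δₒ = 286 kJ/mol that is -458 kJ/mol.
Relative to high-spin t₂g³ eg¹ (0 paired), the low-spin configuration has 1 additional pair, contributing +1 × 270 = +270 kJ/mol.
Combining: -458 + 270 = -188 kJ/mol.

-188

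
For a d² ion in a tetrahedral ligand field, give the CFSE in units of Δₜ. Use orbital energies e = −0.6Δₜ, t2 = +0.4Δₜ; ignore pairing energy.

Tetrahedral fields are weak (Δₜ ≈ 4/9 Δₒ), so electrons fill high-spin.
Configuration: e^2 t2^0.
CFSE = 2(-0.6Δₜ) + 0(0.4Δₜ) = -1.2Δₜ + 0.0Δₜ = -1.2Δₜ.

-1.2 Δₜ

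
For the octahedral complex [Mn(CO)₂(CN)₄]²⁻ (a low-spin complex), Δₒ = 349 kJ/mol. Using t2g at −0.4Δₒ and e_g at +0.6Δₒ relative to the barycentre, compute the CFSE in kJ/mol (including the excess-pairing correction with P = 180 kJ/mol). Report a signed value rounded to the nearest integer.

-338

Ligand charges: 2×(+0) from CO and 4×(-1) from CN⁻ sum to -4; with overall charge -2, Mn is +2.
Mn²⁺: group 7, so d-count = 7 − 2 = 5.
Electron filling gives t2g^5 e_g^0.
Orbital CFSE = 5(-0.4) + 0(0.6) = -2.0Δₒ = -2.0 × 349 = -698 kJ/mol.
High-spin d⁵ would be t2g^3 e_g^2 with 0 pairs; low-spin has 2, so 2 excess pairs cost +2P = +360 kJ/mol.
Net CFSE = -698 + 360 = -338 kJ/mol.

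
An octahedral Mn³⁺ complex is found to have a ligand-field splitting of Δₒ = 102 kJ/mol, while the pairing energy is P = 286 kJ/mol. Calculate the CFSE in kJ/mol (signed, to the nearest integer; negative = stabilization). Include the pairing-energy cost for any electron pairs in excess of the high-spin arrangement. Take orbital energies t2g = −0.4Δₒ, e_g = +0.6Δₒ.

Group 7 minus oxidation state +3 gives a d⁴ configuration for Mn³⁺.
Here Δₒ < P (102 < 286), so the high-spin state is favoured.
Configuration: t2g^3 e_g^1.
Orbital CFSE = -0.6Δₒ = -0.6 × 102 = -61 kJ/mol.
High-spin has no excess pairs, so no pairing correction applies.

-61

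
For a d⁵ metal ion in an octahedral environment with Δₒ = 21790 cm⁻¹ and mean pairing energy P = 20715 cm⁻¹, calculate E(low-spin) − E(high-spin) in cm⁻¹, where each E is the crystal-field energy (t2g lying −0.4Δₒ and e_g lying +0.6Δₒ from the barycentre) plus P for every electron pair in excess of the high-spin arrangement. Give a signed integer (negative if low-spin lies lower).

-2150

High-spin d⁵ fills as t2g^3 e_g^2 with CFSE 3(−0.4) + 2(+0.6) = 0.0Δₒ = 0 cm⁻¹.
For low-spin the configuration is t2g^5 e_g^0: orbital energy -2.0 × 21790 = -43580 cm⁻¹, and 2 additional pairs relative to high-spin add 41430 cm⁻¹, giving -2150 cm⁻¹.
Thus E(LS) − E(HS) = -2150 cm⁻¹.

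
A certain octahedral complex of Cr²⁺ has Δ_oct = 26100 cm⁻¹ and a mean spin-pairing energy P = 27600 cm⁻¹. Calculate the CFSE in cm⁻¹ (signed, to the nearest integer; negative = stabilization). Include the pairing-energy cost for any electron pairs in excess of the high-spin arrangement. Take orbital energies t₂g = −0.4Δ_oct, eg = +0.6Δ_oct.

Cr²⁺: group 6, so d-count = 6 − 2 = 4.
With Δ_oct < P the complex is high-spin.
Filling d⁴ accordingly: t₂g³ eg¹.
Orbital CFSE = -0.6Δ_oct = -0.6 × 26100 = -15660 cm⁻¹.
High-spin has no excess pairs, so no pairing correction applies.

-15660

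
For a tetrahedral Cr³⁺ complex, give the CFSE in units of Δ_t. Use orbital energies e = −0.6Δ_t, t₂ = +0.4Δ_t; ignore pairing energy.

Group 6 minus oxidation state +3 gives a d³ configuration for Cr³⁺.
Tetrahedral splitting is small, so the complex is high-spin.
Configuration: e² t₂¹.
CFSE = 2(-0.6Δ_t) + 1(0.4Δ_t) = -1.2Δ_t + 0.4Δ_t = -0.8Δ_t.

-0.8 Δ_t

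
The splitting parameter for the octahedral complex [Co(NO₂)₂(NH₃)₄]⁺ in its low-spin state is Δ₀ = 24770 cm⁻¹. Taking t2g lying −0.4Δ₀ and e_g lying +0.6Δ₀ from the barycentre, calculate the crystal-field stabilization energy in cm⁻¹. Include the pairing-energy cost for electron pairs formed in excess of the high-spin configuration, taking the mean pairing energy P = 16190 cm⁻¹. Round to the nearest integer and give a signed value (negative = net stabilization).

-27068

Ligand charges: 2×(-1) from NO₂⁻ and 4×(+0) from NH₃ sum to -2; with overall charge +1, Co is +3.
Group 9 minus oxidation state +3 gives a d⁶ configuration for Co³⁺.
The d⁶ electrons fill as t2g^6 e_g^0.
Orbital CFSE = 6(-0.4) + 0(0.6) = -2.4Δ₀ = -2.4 × 24770 = -59448 cm⁻¹.
Pairing penalty: 3 pairs vs 1 in the high-spin reference → 2 extra × P = 32380 cm⁻¹.
Overall CFSE = -59448 + 32380 = -27068 cm⁻¹.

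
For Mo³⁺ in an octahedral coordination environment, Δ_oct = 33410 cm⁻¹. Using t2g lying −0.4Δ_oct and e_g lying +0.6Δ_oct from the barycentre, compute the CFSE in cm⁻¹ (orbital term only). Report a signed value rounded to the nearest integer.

-40092

Mo is in group 6, so Mo³⁺ is d³ (6 − 3 = 3).
The d³ electrons fill as t2g^3 e_g^0.
Orbital CFSE = 3(-0.4) + 0(0.6) = -1.2Δ_oct = -1.2 × 33410 = -40092 cm⁻¹.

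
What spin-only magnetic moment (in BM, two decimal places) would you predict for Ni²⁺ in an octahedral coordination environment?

Group 10 minus oxidation state +2 gives a d⁸ configuration for Ni²⁺.
Configuration: t2g^6 e_g^2 → 2 unpaired electrons.
μ(spin-only) = √[2(2+2)] = √8 ≈ 2.83 BM.

2.83 BM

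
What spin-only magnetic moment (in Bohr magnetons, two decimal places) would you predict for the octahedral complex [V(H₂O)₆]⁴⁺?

1.73 Bohr magnetons

H₂O is neutral, so the +4 overall charge sits on V: oxidation state +4.
V is in group 5, so V⁴⁺ is d¹ (5 − 4 = 1).
For octahedral d¹ the high- and low-spin configurations coincide.
Configuration: t2g^1 e_g^0 → 1 unpaired electron.
μ(spin-only) = √[1(1+2)] = √3 ≈ 1.73 Bohr magnetons.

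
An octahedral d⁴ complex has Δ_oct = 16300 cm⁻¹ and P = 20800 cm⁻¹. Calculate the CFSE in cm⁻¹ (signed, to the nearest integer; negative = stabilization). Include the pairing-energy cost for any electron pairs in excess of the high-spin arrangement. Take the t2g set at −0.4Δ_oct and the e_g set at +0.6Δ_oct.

With Δ_oct < P the complex is high-spin.
Configuration: t2g^3 e_g^1.
Orbital CFSE = -0.6Δ_oct = -0.6 × 16300 = -9780 cm⁻¹.
High-spin has no excess pairs, so no pairing correction applies.

-9780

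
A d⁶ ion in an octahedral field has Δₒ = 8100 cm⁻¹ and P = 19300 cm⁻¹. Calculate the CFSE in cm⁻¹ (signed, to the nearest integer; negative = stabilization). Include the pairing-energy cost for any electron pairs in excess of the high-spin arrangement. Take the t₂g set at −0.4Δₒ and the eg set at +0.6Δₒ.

Δₒ < P, so pairing is avoided: the ground state is high-spin.
Configuration: t₂g⁴ eg².
Orbital CFSE = -0.4Δₒ = -0.4 × 8100 = -3240 cm⁻¹.
High-spin has no excess pairs, so no pairing correction applies.

-3240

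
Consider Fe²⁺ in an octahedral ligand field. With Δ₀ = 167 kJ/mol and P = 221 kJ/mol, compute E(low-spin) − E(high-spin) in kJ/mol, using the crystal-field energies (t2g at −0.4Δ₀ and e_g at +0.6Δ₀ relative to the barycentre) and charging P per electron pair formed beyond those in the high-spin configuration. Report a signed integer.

108

Fe is in group 8, so Fe²⁺ is d⁶ (8 − 2 = 6).
In the high-spin limit (t2g^4 e_g^2) the orbital term is -0.4Δ₀ = -67 kJ/mol, with no excess pairing.
For low-spin the configuration is t2g^6 e_g^0: orbital energy -2.4 × 167 = -401 kJ/mol, and 2 additional pairs relative to high-spin add 442 kJ/mol, giving 41 kJ/mol.
E(LS) − E(HS) = 41 − (-67) = 108 kJ/mol.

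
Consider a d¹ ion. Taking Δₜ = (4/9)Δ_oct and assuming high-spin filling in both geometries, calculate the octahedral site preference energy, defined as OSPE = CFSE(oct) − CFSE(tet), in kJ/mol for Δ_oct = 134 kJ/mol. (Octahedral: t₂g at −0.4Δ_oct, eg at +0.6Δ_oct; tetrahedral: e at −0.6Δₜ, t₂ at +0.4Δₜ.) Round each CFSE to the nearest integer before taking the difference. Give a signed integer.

-18

Octahedral high-spin t₂g¹ eg⁰: CFSE = -0.4 × 134 = -54 kJ/mol.
In a tetrahedral site the filling is e¹ t₂⁰: CFSE(tet) = -0.6Δₜ = -0.6 × (4/9)(134) = -36 kJ/mol.
OSPE = -54 − (-36) = -18 kJ/mol.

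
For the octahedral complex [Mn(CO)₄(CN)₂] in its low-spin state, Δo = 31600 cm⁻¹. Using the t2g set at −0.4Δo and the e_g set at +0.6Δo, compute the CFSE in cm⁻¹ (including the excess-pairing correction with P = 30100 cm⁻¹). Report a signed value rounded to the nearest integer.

Ligand charges: 4×(+0) from CO and 2×(-1) from CN⁻ sum to -2; with overall charge +0, Mn is +2.
Mn is in group 7, so Mn²⁺ is d⁵ (7 − 2 = 5).
The d⁵ electrons fill as t2g^5 e_g^0.
Orbital CFSE = 5(-0.4) + 0(0.6) = -2.0Δo = -2.0 × 31600 = -63200 cm⁻¹.
Relative to high-spin t2g^3 e_g^2 (0 paired), the low-spin configuration has 2 additional pairs, contributing +2 × 30100 = +60200 cm⁻¹.
Net CFSE = -63200 + 60200 = -3000 cm⁻¹.

-3000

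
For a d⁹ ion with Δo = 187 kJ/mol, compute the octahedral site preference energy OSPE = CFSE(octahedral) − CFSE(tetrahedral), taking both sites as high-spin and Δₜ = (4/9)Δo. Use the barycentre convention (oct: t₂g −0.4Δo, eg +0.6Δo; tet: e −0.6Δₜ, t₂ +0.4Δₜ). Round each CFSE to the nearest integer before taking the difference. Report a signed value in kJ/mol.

Octahedral (high-spin): t2g^6 e_g^3, CFSE = 6(−0.4) + 3(+0.6) = -0.6Δo = -0.6 × 187 = -112 kJ/mol.
Tetrahedral e^4 t2^5 gives -0.4Δₜ = -0.4 × (4/9) × 187 = -33 kJ/mol.
OSPE = -112 − (-33) = -79 kJ/mol.

-79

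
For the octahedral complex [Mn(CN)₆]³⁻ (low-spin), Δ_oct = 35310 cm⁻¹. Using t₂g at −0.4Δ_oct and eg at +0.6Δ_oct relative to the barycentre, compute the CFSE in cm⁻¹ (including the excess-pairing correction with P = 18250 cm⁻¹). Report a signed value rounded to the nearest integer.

Each CN⁻ contributes -1; 6 × (-1) = -6. With overall charge -3, Mn is in the +3 oxidation state.
Mn sits in group 7; removing 3 electrons leaves Mn³⁺ with 7 − 3 = 4 d electrons.
Electron filling gives t₂g⁴ eg⁰.
Orbital CFSE = 4(-0.4) + 0(0.6) = -1.6Δ_oct = -1.6 × 35310 = -56496 cm⁻¹.
Relative to high-spin t₂g³ eg¹ (0 paired), the low-spin configuration has 1 additional pair, contributing +1 × 18250 = +18250 cm⁻¹.
Overall CFSE = -56496 + 18250 = -38246 cm⁻¹.

-38246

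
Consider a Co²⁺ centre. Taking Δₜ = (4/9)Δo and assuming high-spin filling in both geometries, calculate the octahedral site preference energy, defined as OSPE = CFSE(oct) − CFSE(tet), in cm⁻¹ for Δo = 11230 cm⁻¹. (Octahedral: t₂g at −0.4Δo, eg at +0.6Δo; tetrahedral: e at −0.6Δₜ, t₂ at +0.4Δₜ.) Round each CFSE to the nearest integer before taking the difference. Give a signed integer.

-2995

Group 9 minus oxidation state +2 gives a d⁷ configuration for Co²⁺.
In an octahedral site d⁷ (HS) is t₂g⁵ eg², giving CFSE(oct) = -0.8Δo = -8984 cm⁻¹.
In a tetrahedral site the filling is e⁴ t₂³: CFSE(tet) = -1.2Δₜ = -1.2 × (4/9)(11230) = -5989 cm⁻¹.
OSPE = CFSE(oct) − CFSE(tet) = -8984 − (-5989) = -2995 cm⁻¹.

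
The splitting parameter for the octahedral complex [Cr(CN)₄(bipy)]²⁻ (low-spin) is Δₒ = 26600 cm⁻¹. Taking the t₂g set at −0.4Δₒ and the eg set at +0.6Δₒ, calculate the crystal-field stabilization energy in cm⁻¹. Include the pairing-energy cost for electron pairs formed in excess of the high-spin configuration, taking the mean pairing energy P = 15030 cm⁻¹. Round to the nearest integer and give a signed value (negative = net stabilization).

Ligand charges: 4×(-1) from CN⁻ and 1×(+0) from bipy sum to -4; with overall charge -2, Cr is +2.
Cr is in group 6, so Cr²⁺ is d⁴ (6 − 2 = 4).
Electron filling gives t₂g⁴ eg⁰.
The orbital stabilization is -1.6Δₒ = -1.6 × 26600 = -42560 cm⁻¹.
Relative to high-spin t₂g³ eg¹ (0 paired), the low-spin configuration has 1 additional pair, contributing +1 × 15030 = +15030 cm⁻¹.
Combining: -42560 + 15030 = -27530 cm⁻¹.

-27530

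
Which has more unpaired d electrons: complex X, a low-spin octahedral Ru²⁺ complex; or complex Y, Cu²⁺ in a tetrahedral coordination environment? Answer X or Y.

X: Ru is in group 8, so Ru²⁺ is d⁶ (8 − 2 = 6); t2g^6 e_g^0 → 0 unpaired.
Y: Group 11 minus oxidation state +2 gives a d⁹ configuration for Cu²⁺; Tetrahedral fields are weak (Δₜ ≈ 4/9 Δₒ), so electrons fill high-spin; e^4 t2^5 → 1 unpaired.
So Y has more unpaired electrons.

Y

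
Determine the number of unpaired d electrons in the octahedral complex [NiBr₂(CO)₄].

Ligand charges: 2×(-1) from Br⁻ and 4×(+0) from CO sum to -2; with overall charge +0, Ni is +2.
Ni sits in group 10; removing 2 electrons leaves Ni²⁺ with 10 − 2 = 8 d electrons.
Configuration: t₂g⁶ eg², giving 2 unpaired electrons.

2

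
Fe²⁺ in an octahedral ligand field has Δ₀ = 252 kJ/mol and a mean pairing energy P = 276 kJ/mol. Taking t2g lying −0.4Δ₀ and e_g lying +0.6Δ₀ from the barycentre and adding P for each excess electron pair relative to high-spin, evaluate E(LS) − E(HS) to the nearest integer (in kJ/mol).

Group 8 minus oxidation state +2 gives a d⁶ configuration for Fe²⁺.
High-spin: t2g^4 e_g^2, CFSE = -0.4Δ₀ = -101 kJ/mol.
For low-spin the configuration is t2g^6 e_g^0: orbital energy -2.4 × 252 = -605 kJ/mol, and 2 additional pairs relative to high-spin add 552 kJ/mol, giving -53 kJ/mol.
Thus E(LS) − E(HS) = 48 kJ/mol.

48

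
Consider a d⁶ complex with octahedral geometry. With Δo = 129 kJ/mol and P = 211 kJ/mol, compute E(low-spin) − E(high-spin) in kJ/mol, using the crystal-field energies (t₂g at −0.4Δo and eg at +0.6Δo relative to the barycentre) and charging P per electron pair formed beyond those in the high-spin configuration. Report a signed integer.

164

High-spin d⁶ fills as t₂g⁴ eg² with CFSE 4(−0.4) + 2(+0.6) = -0.4Δo = -52 kJ/mol.
Low-spin t₂g⁶ eg⁰ gives -2.4Δo = -310 kJ/mol, but forming 2 extra pairs costs 2P = 422 kJ/mol, so E(LS) = -310 + 422 = 112 kJ/mol.
The difference is 112 − (-52) = 164 kJ/mol, so high-spin lies lower.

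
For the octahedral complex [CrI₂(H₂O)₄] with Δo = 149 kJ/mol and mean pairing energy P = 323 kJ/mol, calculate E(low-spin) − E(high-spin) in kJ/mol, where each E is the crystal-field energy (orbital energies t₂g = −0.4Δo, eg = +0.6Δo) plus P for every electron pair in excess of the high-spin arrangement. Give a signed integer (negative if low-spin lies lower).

Ligand charges: 2×(-1) from I⁻ and 4×(+0) from H₂O sum to -2; with overall charge +0, Cr is +2.
Cr is in group 6, so Cr²⁺ is d⁴ (6 − 2 = 4).
In the high-spin limit (t₂g³ eg¹) the orbital term is -0.6Δo = -89 kJ/mol, with no excess pairing.
Low-spin: t₂g⁴ eg⁰, orbital CFSE = -1.6Δo = -238 kJ/mol; plus 1 excess pair × P = +323 kJ/mol; total 85 kJ/mol.
Thus E(LS) − E(HS) = 174 kJ/mol.

174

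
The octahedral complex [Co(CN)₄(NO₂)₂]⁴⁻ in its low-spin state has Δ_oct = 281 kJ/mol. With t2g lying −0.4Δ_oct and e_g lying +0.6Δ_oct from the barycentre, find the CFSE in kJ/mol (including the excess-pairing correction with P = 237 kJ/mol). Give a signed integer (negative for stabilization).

Ligand charges: 4×(-1) from CN⁻ and 2×(-1) from NO₂⁻ sum to -6; with overall charge -4, Co is +2.
Co²⁺: group 9, so d-count = 9 − 2 = 7.
Electron filling gives t2g^6 e_g^1.
CFSE(orbital) = 6×(-0.4Δ_oct) + 1×(0.6Δ_oct) = -1.8Δ_oct; with Δ_oct = 281 kJ/mol that is -506 kJ/mol.
High-spin d⁷ would be t2g^5 e_g^2 with 2 pairs; low-spin has 3, so 1 excess pair costs +1P = +237 kJ/mol.
Combining: -506 + 237 = -269 kJ/mol.

-269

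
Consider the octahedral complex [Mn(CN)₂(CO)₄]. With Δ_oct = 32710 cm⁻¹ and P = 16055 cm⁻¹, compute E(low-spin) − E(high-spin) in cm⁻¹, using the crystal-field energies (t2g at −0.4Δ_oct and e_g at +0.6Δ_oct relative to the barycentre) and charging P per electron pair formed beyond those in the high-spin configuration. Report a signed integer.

Ligand charges: 2×(-1) from CN⁻ and 4×(+0) from CO sum to -2; with overall charge +0, Mn is +2.
Mn sits in group 7; removing 2 electrons leaves Mn²⁺ with 7 − 2 = 5 d electrons.
High-spin: t2g^3 e_g^2, CFSE = 0.0Δ_oct = 0 cm⁻¹.
Low-spin: t2g^5 e_g^0, orbital CFSE = -2.0Δ_oct = -65420 cm⁻¹; plus 2 excess pairs × P = +32110 cm⁻¹; total -33310 cm⁻¹.
Thus E(LS) − E(HS) = -33310 cm⁻¹.

-33310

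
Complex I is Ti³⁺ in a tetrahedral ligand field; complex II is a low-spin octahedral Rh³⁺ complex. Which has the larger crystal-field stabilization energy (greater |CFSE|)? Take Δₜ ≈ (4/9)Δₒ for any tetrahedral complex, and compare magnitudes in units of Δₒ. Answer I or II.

II

I: Ti is in group 4, so Ti³⁺ is d¹ (4 − 3 = 1); Tetrahedral fields are weak (Δₜ ≈ 4/9 Δₒ), so electrons fill high-spin; e¹ t₂⁰, CFSE = -0.6Δₜ ≈ -0.27Δₒ.
II: Rh³⁺: group 9, so d-count = 9 − 3 = 6; t2g^6 e_g^0, CFSE = -2.4Δₒ.
So II has the larger |CFSE|.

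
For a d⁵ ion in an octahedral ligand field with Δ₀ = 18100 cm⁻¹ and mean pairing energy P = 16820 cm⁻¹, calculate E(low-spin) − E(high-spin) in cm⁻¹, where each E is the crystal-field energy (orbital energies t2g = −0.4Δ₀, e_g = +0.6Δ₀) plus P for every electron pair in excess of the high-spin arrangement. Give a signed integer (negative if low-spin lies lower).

-2560

High-spin: t2g^3 e_g^2, CFSE = 0.0Δ₀ = 0 cm⁻¹.
For low-spin the configuration is t2g^5 e_g^0: orbital energy -2.0 × 18100 = -36200 cm⁻¹, and 2 additional pairs relative to high-spin add 33640 cm⁻¹, giving -2560 cm⁻¹.
E(LS) − E(HS) = -2560 − (0) = -2560 cm⁻¹.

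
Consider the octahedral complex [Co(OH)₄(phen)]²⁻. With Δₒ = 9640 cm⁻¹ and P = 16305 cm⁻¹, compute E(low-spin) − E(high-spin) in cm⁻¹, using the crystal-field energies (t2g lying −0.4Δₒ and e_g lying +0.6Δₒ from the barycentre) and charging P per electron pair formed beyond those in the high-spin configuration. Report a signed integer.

Ligand charges: 4×(-1) from OH⁻ and 1×(+0) from phen sum to -4; with overall charge -2, Co is +2.
Group 9 minus oxidation state +2 gives a d⁷ configuration for Co²⁺.
In the high-spin limit (t2g^5 e_g^2) the orbital term is -0.8Δₒ = -7712 cm⁻¹, with no excess pairing.
Low-spin: t2g^6 e_g^1, orbital CFSE = -1.8Δₒ = -17352 cm⁻¹; plus 1 excess pair × P = +16305 cm⁻¹; total -1047 cm⁻¹.
The difference is -1047 − (-7712) = 6665 cm⁻¹, so high-spin lies lower.

6665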